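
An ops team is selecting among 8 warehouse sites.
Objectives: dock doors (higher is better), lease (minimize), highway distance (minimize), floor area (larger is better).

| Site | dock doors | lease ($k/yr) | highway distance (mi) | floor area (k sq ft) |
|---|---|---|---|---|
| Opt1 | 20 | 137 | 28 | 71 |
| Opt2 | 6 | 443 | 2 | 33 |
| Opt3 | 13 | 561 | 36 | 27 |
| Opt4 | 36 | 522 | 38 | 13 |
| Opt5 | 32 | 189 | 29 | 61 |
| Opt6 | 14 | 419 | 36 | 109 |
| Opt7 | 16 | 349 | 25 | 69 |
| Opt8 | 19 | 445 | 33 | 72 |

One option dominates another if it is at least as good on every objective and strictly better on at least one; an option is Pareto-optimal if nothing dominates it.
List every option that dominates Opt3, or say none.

Opt1: dock doors 20≥13, lease 137≤561, highway distance 28≤36, floor area 71≥27 — dominates Opt3.
Opt5: dock doors 32≥13, lease 189≤561, highway distance 29≤36, floor area 61≥27 — dominates Opt3.
Opt6: dock doors 14≥13, lease 419≤561, highway distance 36≤36, floor area 109≥27 — dominates Opt3.
Opt7: dock doors 16≥13, lease 349≤561, highway distance 25≤36, floor area 69≥27 — dominates Opt3.
Opt8: dock doors 19≥13, lease 445≤561, highway distance 33≤36, floor area 72≥27 — dominates Opt3.
Others (Opt2, Opt4) are each worse than Opt3 on at least one objective.

Opt1, Opt5, Opt6, Opt7, Opt8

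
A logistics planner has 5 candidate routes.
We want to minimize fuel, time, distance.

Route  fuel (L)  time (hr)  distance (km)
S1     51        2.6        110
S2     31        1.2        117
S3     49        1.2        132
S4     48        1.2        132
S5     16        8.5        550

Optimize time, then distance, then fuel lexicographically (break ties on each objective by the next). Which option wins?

S2

First minimize time: best is 1.2, kept {S2, S3, S4}.
Then minimize distance: best is 117, kept {S2}.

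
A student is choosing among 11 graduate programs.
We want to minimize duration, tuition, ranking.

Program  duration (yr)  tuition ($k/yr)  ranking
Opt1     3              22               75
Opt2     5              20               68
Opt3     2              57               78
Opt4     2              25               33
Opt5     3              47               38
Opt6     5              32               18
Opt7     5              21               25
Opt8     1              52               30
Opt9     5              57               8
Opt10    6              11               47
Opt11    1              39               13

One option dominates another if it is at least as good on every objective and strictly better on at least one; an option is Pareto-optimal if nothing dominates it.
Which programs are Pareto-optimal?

Opt1: not dominated.
Opt2: not dominated.
Opt3: dominated by Opt4 (duration 2≤2, tuition 25≤57, ranking 33≤78).
Opt4: not dominated.
Opt5: dominated by Opt4 (duration 2≤3, tuition 25≤47, ranking 33≤38).
Opt6: not dominated.
Opt7: not dominated.
Opt8: dominated by Opt11 (duration 1≤1, tuition 39≤52, ranking 13≤30).
Opt9: not dominated (best ranking).
Opt10: not dominated (best tuition).
Opt11: not dominated.

Opt1, Opt2, Opt4, Opt6, Opt7, Opt9, Opt10, Opt11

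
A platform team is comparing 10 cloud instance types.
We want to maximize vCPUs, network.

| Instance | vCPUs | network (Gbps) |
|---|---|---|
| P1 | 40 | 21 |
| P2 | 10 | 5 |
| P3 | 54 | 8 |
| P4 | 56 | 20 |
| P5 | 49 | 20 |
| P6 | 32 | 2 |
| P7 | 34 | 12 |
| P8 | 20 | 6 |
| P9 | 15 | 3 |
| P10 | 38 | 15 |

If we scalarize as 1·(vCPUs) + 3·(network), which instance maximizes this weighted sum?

P4

P1: 1·40 + 3·21 = 103
P2: 1·10 + 3·5 = 25
P3: 1·54 + 3·8 = 78
P4: 1·56 + 3·20 = 116
P5: 1·49 + 3·20 = 109
P6: 1·32 + 3·2 = 38
P7: 1·34 + 3·12 = 70
P8: 1·20 + 3·6 = 38
P9: 1·15 + 3·3 = 24
P10: 1·38 + 3·15 = 83
Highest: P4 at 116.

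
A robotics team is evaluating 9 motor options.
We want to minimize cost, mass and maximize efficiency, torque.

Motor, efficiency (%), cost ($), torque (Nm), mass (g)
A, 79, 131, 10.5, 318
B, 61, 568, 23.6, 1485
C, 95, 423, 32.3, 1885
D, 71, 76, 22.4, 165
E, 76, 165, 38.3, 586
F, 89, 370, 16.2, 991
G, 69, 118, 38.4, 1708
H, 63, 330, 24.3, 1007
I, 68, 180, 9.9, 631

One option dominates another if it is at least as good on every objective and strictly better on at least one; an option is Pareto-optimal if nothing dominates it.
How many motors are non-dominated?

6

A: not dominated.
B: dominated by E (efficiency 76≥61, cost 165≤568, torque 38.3≥23.6, mass 586≤1485).
C: not dominated (best efficiency).
D: not dominated (best cost).
E: not dominated.
F: not dominated.
G: not dominated (best torque).
H: dominated by E (efficiency 76≥63, cost 165≤330, torque 38.3≥24.3, mass 586≤1007).
I: dominated by A (efficiency 79≥68, cost 131≤180, torque 10.5≥9.9, mass 318≤631).
Pareto-optimal: A, C, D, E, F, G → 6.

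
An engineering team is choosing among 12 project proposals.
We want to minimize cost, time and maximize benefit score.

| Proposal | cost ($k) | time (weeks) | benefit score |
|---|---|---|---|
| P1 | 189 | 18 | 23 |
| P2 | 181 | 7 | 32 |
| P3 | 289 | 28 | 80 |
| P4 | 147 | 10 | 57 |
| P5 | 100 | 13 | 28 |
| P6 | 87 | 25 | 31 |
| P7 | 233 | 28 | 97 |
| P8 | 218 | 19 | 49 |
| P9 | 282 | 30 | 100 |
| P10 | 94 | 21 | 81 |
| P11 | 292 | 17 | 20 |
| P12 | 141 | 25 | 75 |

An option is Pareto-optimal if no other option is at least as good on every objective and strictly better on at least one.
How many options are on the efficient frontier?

7

P1: dominated by P2 (cost 181≤189, time 7≤18, benefit score 32≥23).
P2: not dominated (best time).
P3: dominated by P7 (cost 233≤289, time 28≤28, benefit score 97≥80).
P4: not dominated.
P5: not dominated.
P6: not dominated (best cost).
P7: not dominated.
P8: dominated by P4 (cost 147≤218, time 10≤19, benefit score 57≥49).
P9: not dominated (best benefit score).
P10: not dominated.
P11: dominated by P2 (cost 181≤292, time 7≤17, benefit score 32≥20).
P12: dominated by P10 (cost 94≤141, time 21≤25, benefit score 81≥75).
Pareto-optimal: P2, P4, P5, P6, P7, P9, P10 → 7.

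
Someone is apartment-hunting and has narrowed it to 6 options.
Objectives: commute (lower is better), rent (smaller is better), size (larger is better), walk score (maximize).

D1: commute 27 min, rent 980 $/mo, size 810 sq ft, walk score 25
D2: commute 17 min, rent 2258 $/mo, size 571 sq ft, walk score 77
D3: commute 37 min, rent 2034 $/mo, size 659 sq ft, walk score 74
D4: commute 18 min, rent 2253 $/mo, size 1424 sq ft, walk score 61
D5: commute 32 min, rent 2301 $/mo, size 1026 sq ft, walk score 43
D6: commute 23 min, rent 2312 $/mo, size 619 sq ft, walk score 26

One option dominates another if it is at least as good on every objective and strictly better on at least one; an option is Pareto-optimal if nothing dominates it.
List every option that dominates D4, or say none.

none

D1: worse on commute (27 vs 18).
D2: worse on rent (2258 vs 2253).
D3: worse on commute (37 vs 18).
D5: worse on commute (32 vs 18).
D6: worse on commute (23 vs 18).
No option dominates D4.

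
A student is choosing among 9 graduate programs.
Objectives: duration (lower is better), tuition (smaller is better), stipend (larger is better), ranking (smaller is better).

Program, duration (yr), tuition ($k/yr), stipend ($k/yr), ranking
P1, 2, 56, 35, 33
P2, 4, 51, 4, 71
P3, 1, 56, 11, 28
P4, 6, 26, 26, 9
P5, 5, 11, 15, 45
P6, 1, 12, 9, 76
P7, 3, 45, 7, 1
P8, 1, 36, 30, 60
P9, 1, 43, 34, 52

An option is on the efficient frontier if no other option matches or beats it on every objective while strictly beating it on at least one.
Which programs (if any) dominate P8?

none

P1: worse on duration (2 vs 1).
P2: worse on duration (4 vs 1).
P3: worse on tuition (56 vs 36).
P4: worse on duration (6 vs 1).
P5: worse on duration (5 vs 1).
P6: worse on stipend (9 vs 30).
P7: worse on duration (3 vs 1).
P9: worse on tuition (43 vs 36).
No option dominates P8.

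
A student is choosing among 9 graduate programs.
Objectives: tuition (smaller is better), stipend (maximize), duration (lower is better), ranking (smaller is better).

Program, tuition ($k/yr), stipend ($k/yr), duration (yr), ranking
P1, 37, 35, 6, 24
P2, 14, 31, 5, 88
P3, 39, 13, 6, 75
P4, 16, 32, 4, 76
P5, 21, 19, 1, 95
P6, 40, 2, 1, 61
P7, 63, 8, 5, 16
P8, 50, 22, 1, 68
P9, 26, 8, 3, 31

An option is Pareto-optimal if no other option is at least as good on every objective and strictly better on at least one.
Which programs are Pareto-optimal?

P1, P2, P4, P5, P6, P7, P8, P9

P1: not dominated (best stipend).
P2: not dominated (best tuition).
P3: dominated by P1 (tuition 37≤39, stipend 35≥13, duration 6≤6, ranking 24≤75).
P4: not dominated.
P5: not dominated.
P6: not dominated.
P7: not dominated (best ranking).
P8: not dominated.
P9: not dominated.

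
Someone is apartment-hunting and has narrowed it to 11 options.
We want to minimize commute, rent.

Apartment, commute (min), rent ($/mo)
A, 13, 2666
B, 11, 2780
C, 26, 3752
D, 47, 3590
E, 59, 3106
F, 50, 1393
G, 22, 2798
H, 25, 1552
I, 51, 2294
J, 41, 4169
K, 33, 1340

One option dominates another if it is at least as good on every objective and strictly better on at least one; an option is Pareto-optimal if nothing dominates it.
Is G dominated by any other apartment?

Yes

A vs G: commute 13≤22, rent 2666≤2798 — A is at least as good on every objective and strictly better on at least one, so A dominates G.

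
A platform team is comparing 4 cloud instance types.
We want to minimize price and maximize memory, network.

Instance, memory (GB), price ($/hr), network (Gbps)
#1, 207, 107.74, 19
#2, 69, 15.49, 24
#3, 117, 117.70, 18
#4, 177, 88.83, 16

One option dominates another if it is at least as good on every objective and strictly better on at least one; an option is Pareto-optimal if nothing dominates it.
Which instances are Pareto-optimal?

#1, #2, #4

#1: not dominated (best memory).
#2: not dominated (best price).
#3: dominated by #1 (memory 207≥117, price 107.74≤117.70, network 19≥18).
#4: not dominated.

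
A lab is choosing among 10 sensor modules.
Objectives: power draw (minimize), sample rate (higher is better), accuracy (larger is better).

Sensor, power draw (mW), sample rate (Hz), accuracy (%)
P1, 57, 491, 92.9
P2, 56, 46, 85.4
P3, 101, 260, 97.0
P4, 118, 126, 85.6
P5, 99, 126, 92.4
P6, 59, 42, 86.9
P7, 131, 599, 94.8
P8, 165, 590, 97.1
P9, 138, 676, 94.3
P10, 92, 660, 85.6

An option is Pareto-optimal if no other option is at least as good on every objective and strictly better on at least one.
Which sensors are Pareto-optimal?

P1: not dominated.
P2: not dominated (best power draw).
P3: not dominated.
P4: dominated by P1 (power draw 57≤118, sample rate 491≥126, accuracy 92.9≥85.6).
P5: dominated by P1 (power draw 57≤99, sample rate 491≥126, accuracy 92.9≥92.4).
P6: dominated by P1 (power draw 57≤59, sample rate 491≥42, accuracy 92.9≥86.9).
P7: not dominated.
P8: not dominated (best accuracy).
P9: not dominated (best sample rate).
P10: not dominated.

P1, P2, P3, P7, P8, P9, P10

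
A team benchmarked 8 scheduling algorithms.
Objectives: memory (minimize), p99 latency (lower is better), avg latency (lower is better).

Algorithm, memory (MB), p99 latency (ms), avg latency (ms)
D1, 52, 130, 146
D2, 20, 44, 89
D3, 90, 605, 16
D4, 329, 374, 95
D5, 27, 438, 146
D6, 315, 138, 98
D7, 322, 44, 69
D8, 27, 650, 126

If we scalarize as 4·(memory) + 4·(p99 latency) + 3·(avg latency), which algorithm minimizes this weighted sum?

D2

D1: 4·52 + 4·130 + 3·146 = 1166
D2: 4·20 + 4·44 + 3·89 = 523
D3: 4·90 + 4·605 + 3·16 = 2828
D4: 4·329 + 4·374 + 3·95 = 3097
D5: 4·27 + 4·438 + 3·146 = 2298
D6: 4·315 + 4·138 + 3·98 = 2106
D7: 4·322 + 4·44 + 3·69 = 1671
D8: 4·27 + 4·650 + 3·126 = 3086
Lowest: D2 at 523.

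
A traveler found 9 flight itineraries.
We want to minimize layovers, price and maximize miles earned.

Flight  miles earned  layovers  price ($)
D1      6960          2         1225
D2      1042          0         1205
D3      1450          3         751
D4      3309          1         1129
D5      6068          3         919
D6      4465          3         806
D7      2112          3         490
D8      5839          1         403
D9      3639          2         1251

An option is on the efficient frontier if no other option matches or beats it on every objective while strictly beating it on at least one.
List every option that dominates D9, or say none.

D1, D8

D1: miles earned 6960≥3639, layovers 2≤2, price 1225≤1251 — dominates D9.
D8: miles earned 5839≥3639, layovers 1≤2, price 403≤1251 — dominates D9.
Others (D2, D3, D4, D5, D6, D7) are each worse than D9 on at least one objective.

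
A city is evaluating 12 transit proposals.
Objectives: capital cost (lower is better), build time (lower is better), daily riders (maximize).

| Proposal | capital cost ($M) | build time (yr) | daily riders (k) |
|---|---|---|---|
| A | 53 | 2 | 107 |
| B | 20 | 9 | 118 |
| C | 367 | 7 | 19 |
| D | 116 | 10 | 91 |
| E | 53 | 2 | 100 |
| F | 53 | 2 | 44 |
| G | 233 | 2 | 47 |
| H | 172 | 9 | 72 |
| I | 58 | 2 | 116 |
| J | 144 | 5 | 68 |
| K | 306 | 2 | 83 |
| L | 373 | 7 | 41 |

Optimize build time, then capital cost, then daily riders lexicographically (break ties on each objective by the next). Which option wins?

First minimize build time: best is 2, kept {A, E, F, G, I, K}.
Then minimize capital cost: best is 53, kept {A, E, F}.
Then maximize daily riders: best is 107, kept {A}.

A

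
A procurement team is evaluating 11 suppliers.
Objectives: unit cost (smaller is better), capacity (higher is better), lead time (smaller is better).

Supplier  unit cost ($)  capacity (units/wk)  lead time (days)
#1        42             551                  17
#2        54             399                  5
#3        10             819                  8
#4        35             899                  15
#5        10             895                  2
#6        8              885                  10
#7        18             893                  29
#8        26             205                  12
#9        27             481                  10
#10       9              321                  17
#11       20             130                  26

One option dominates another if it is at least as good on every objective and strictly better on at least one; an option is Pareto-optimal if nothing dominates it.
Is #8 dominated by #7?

No

#7 vs #8: #7 is worse on lead time (29 vs 12), so it does not dominate #8.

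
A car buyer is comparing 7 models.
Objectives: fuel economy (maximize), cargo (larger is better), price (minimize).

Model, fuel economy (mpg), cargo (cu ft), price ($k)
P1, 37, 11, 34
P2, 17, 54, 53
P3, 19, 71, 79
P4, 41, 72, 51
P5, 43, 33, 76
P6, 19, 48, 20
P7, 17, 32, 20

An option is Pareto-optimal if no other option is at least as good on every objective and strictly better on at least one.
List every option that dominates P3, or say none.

P4

P4: fuel economy 41≥19, cargo 72≥71, price 51≤79 — dominates P3.
Others (P1, P2, P5, P6, P7) are each worse than P3 on at least one objective.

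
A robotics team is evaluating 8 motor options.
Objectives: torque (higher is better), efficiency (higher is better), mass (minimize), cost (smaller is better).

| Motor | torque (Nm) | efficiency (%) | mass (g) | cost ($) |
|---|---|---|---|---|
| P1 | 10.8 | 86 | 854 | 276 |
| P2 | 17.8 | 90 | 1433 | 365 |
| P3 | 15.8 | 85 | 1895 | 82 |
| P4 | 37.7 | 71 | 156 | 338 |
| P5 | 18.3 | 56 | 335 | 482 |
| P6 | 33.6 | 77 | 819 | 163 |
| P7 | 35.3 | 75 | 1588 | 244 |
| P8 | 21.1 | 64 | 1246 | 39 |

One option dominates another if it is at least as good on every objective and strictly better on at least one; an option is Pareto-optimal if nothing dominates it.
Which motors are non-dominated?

P1, P2, P3, P4, P6, P7, P8

P1: not dominated.
P2: not dominated (best efficiency).
P3: not dominated.
P4: not dominated (best torque).
P5: dominated by P4 (torque 37.7≥18.3, efficiency 71≥56, mass 156≤335, cost 338≤482).
P6: not dominated.
P7: not dominated.
P8: not dominated (best cost).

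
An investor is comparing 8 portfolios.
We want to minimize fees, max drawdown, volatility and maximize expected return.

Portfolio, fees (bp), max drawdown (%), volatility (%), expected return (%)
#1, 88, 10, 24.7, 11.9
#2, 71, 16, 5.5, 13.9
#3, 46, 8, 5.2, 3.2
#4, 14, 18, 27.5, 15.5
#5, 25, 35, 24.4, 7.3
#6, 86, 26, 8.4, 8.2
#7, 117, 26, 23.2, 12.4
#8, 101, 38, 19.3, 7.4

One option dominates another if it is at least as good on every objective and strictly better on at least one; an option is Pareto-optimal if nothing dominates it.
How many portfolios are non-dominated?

5

#1: not dominated.
#2: not dominated.
#3: not dominated (best max drawdown).
#4: not dominated (best fees).
#5: not dominated.
#6: dominated by #2 (fees 71≤86, max drawdown 16≤26, volatility 5.5≤8.4, expected return 13.9≥8.2).
#7: dominated by #2 (fees 71≤117, max drawdown 16≤26, volatility 5.5≤23.2, expected return 13.9≥12.4).
#8: dominated by #2 (fees 71≤101, max drawdown 16≤38, volatility 5.5≤19.3, expected return 13.9≥7.4).
Pareto-optimal: #1, #2, #3, #4, #5 → 5.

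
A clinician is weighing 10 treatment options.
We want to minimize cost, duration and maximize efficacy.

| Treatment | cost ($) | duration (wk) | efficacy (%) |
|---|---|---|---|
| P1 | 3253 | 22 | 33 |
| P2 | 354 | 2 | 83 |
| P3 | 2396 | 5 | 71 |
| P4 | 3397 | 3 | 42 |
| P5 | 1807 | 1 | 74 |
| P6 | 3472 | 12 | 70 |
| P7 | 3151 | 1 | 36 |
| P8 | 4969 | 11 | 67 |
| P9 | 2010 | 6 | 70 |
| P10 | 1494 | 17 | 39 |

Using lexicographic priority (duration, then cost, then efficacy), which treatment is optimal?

First minimize duration: best is 1, kept {P5, P7}.
Then minimize cost: best is 1807, kept {P5}.

P5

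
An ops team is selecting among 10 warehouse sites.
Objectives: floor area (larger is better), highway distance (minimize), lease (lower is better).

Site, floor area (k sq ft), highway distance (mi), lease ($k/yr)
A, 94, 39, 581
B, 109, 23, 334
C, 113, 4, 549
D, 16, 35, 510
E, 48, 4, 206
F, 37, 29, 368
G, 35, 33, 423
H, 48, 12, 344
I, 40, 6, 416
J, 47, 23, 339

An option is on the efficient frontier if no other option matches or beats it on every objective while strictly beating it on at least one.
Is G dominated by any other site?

B vs G: floor area 109≥35, highway distance 23≤33, lease 334≤423 — B is at least as good on every objective and strictly better on at least one, so B dominates G.

Yes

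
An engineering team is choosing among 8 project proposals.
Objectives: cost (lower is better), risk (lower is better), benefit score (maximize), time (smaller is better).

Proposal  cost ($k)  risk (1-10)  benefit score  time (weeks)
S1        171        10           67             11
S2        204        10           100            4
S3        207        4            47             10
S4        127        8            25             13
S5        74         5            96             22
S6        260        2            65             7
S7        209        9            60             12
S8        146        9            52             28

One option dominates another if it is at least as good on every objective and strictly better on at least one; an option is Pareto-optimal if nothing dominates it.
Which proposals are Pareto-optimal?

S1, S2, S3, S4, S5, S6, S7

S1: not dominated.
S2: not dominated (best benefit score).
S3: not dominated.
S4: not dominated.
S5: not dominated (best cost).
S6: not dominated (best risk).
S7: not dominated.
S8: dominated by S5 (cost 74≤146, risk 5≤9, benefit score 96≥52, time 22≤28).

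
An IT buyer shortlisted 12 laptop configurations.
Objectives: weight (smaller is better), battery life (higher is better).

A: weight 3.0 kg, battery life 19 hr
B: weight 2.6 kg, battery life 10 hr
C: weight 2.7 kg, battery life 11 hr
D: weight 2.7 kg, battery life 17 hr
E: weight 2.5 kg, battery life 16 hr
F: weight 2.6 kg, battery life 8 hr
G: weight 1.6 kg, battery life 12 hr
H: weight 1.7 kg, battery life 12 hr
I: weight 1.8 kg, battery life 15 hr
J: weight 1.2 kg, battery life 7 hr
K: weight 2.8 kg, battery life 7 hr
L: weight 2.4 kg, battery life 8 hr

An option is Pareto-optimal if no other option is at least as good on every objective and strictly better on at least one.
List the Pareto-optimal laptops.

A, D, E, G, I, J

A: not dominated (best battery life).
B: dominated by E (weight 2.5≤2.6, battery life 16≥10).
C: dominated by D (weight 2.7≤2.7, battery life 17≥11).
D: not dominated.
E: not dominated.
F: dominated by B (weight 2.6≤2.6, battery life 10≥8).
G: not dominated.
H: dominated by G (weight 1.6≤1.7, battery life 12≥12).
I: not dominated.
J: not dominated (best weight).
K: dominated by B (weight 2.6≤2.8, battery life 10≥7).
L: dominated by G (weight 1.6≤2.4, battery life 12≥8).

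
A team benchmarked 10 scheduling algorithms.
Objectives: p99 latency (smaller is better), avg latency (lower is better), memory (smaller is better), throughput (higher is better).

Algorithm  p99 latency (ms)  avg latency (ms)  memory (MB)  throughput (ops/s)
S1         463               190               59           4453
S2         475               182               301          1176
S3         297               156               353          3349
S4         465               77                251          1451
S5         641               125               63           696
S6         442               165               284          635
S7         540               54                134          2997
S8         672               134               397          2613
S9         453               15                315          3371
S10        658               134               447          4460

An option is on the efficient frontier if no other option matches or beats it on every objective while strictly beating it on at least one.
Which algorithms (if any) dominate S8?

S7: p99 latency 540≤672, avg latency 54≤134, memory 134≤397, throughput 2997≥2613 — dominates S8.
S9: p99 latency 453≤672, avg latency 15≤134, memory 315≤397, throughput 3371≥2613 — dominates S8.
Others (S1, S2, S3, S4, S5, S6, S10) are each worse than S8 on at least one objective.

S7, S9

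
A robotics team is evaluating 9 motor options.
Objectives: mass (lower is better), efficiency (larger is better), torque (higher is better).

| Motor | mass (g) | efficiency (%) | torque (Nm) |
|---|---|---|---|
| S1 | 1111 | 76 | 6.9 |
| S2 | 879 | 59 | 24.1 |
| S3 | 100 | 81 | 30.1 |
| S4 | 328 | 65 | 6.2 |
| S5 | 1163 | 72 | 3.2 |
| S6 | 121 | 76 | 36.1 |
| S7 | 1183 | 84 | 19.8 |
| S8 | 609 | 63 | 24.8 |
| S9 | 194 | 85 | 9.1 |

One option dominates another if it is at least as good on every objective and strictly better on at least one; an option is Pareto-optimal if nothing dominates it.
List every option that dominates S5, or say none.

S1, S3, S6, S9

S1: mass 1111≤1163, efficiency 76≥72, torque 6.9≥3.2 — dominates S5.
S3: mass 100≤1163, efficiency 81≥72, torque 30.1≥3.2 — dominates S5.
S6: mass 121≤1163, efficiency 76≥72, torque 36.1≥3.2 — dominates S5.
S9: mass 194≤1163, efficiency 85≥72, torque 9.1≥3.2 — dominates S5.
Others (S2, S4, S7, S8) are each worse than S5 on at least one objective.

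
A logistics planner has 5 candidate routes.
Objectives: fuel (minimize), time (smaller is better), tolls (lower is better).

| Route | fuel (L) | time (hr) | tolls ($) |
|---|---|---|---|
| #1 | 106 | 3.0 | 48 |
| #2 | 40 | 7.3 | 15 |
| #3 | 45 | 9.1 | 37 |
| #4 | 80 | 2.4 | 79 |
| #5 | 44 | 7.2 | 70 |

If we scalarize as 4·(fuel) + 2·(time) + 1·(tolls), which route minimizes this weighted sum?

#1: 4·106 + 2·3.0 + 1·48 = 478.0
#2: 4·40 + 2·7.3 + 1·15 = 189.6
#3: 4·45 + 2·9.1 + 1·37 = 235.2
#4: 4·80 + 2·2.4 + 1·79 = 403.8
#5: 4·44 + 2·7.2 + 1·70 = 260.4
Lowest: #2 at 189.6.

#2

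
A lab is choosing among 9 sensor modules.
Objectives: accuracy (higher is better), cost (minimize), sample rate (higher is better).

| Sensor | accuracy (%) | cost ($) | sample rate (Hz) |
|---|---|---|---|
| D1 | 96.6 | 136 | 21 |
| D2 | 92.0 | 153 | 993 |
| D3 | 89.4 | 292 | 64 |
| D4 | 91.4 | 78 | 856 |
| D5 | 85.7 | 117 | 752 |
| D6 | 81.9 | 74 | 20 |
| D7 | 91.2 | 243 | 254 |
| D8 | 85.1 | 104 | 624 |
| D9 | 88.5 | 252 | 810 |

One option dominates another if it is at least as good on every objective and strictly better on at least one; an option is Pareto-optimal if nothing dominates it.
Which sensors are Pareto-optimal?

D1, D2, D4, D6

D1: not dominated (best accuracy).
D2: not dominated (best sample rate).
D3: dominated by D2 (accuracy 92.0≥89.4, cost 153≤292, sample rate 993≥64).
D4: not dominated.
D5: dominated by D4 (accuracy 91.4≥85.7, cost 78≤117, sample rate 856≥752).
D6: not dominated (best cost).
D7: dominated by D2 (accuracy 92.0≥91.2, cost 153≤243, sample rate 993≥254).
D8: dominated by D4 (accuracy 91.4≥85.1, cost 78≤104, sample rate 856≥624).
D9: dominated by D2 (accuracy 92.0≥88.5, cost 153≤252, sample rate 993≥810).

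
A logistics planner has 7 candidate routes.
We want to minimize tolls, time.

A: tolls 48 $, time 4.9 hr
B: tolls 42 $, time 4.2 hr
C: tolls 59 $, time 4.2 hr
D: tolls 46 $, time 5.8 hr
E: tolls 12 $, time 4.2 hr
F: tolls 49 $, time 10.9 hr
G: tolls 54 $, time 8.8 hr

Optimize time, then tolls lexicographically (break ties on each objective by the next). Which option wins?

First minimize time: best is 4.2, kept {B, C, E}.
Then minimize tolls: best is 12, kept {E}.

E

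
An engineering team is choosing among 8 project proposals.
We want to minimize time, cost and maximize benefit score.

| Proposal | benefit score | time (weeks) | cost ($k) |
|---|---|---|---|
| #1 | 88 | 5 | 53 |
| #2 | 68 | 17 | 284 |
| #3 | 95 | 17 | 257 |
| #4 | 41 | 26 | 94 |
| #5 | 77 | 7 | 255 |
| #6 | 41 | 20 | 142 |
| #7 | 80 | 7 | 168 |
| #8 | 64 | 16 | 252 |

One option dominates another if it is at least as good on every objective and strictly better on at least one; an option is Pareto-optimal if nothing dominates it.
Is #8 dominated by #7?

#7 vs #8: benefit score 80≥64, time 7≤16, cost 168≤252 — #7 is at least as good on every objective with at least one strict improvement.

Yes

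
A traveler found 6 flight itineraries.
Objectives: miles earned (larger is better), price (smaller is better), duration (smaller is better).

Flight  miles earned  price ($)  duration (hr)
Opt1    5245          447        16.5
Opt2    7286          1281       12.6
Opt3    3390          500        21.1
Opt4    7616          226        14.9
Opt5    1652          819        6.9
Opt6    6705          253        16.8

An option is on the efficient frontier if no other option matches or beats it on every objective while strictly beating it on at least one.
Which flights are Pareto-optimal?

Opt1: dominated by Opt4 (miles earned 7616≥5245, price 226≤447, duration 14.9≤16.5).
Opt2: not dominated.
Opt3: dominated by Opt1 (miles earned 5245≥3390, price 447≤500, duration 16.5≤21.1).
Opt4: not dominated (best miles earned).
Opt5: not dominated (best duration).
Opt6: dominated by Opt4 (miles earned 7616≥6705, price 226≤253, duration 14.9≤16.8).

Opt2, Opt4, Opt5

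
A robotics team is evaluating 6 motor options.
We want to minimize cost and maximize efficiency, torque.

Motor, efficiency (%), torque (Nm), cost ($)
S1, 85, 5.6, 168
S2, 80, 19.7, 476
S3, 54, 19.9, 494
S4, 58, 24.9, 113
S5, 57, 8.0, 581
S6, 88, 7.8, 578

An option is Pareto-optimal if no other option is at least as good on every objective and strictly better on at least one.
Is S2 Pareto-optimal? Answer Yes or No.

Yes

S1: worse on torque (5.6 vs 19.7).
S3: worse on efficiency (54 vs 80).
S4: worse on efficiency (58 vs 80).
S5: worse on efficiency (57 vs 80).
S6: worse on torque (7.8 vs 19.7).
No option is at least as good as S2 on every objective and strictly better on one.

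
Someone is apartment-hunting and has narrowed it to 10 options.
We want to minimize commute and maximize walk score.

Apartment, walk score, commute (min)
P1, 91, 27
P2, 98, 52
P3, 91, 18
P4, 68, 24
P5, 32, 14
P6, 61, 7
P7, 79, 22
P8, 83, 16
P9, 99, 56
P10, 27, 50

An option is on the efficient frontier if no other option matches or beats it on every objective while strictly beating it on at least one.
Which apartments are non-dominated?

P2, P3, P6, P8, P9

P1: dominated by P3 (walk score 91≥91, commute 18≤27).
P2: not dominated.
P3: not dominated.
P4: dominated by P3 (walk score 91≥68, commute 18≤24).
P5: dominated by P6 (walk score 61≥32, commute 7≤14).
P6: not dominated (best commute).
P7: dominated by P3 (walk score 91≥79, commute 18≤22).
P8: not dominated.
P9: not dominated (best walk score).
P10: dominated by P1 (walk score 91≥27, commute 27≤50).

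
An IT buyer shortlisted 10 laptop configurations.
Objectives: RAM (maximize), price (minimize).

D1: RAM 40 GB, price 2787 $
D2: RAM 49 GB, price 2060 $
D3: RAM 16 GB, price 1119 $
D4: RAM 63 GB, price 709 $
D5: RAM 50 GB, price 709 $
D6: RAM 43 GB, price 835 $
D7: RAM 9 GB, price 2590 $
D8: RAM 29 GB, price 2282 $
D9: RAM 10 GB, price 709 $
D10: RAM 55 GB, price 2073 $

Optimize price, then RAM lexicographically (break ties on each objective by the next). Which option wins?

First minimize price: best is 709, kept {D4, D5, D9}.
Then maximize RAM: best is 63, kept {D4}.

D4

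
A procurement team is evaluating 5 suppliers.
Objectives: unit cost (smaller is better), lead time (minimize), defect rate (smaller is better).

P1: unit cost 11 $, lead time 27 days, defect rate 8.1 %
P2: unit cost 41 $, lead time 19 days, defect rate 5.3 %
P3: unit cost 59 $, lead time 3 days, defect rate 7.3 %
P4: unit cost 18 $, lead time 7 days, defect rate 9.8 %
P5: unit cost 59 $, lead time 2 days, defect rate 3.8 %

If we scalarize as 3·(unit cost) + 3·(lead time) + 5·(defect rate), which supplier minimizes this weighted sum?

P1: 3·11 + 3·27 + 5·8.1 = 154.5
P2: 3·41 + 3·19 + 5·5.3 = 206.5
P3: 3·59 + 3·3 + 5·7.3 = 222.5
P4: 3·18 + 3·7 + 5·9.8 = 124.0
P5: 3·59 + 3·2 + 5·3.8 = 202.0
Lowest: P4 at 124.0.

P4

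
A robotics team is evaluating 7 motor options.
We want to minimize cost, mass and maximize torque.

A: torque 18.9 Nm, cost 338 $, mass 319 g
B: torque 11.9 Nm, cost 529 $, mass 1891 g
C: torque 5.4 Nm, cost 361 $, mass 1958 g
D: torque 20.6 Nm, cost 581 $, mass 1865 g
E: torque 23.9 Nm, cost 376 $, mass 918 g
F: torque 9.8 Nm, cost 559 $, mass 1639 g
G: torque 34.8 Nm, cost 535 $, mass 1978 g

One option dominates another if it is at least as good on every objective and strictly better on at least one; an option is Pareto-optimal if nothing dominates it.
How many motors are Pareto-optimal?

A: not dominated (best cost).
B: dominated by A (torque 18.9≥11.9, cost 338≤529, mass 319≤1891).
C: dominated by A (torque 18.9≥5.4, cost 338≤361, mass 319≤1958).
D: dominated by E (torque 23.9≥20.6, cost 376≤581, mass 918≤1865).
E: not dominated.
F: dominated by A (torque 18.9≥9.8, cost 338≤559, mass 319≤1639).
G: not dominated (best torque).
Pareto-optimal: A, E, G → 3.

3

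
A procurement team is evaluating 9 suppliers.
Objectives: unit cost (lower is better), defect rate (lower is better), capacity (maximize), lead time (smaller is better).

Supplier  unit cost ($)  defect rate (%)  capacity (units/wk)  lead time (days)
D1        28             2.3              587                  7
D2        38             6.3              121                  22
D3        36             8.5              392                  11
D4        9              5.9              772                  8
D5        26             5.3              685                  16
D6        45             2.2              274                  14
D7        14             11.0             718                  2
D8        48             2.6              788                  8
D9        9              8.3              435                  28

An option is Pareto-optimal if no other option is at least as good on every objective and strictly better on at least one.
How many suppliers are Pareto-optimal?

6

D1: not dominated.
D2: dominated by D1 (unit cost 28≤38, defect rate 2.3≤6.3, capacity 587≥121, lead time 7≤22).
D3: dominated by D1 (unit cost 28≤36, defect rate 2.3≤8.5, capacity 587≥392, lead time 7≤11).
D4: not dominated.
D5: not dominated.
D6: not dominated (best defect rate).
D7: not dominated (best lead time).
D8: not dominated (best capacity).
D9: dominated by D4 (unit cost 9≤9, defect rate 5.9≤8.3, capacity 772≥435, lead time 8≤28).
Pareto-optimal: D1, D4, D5, D6, D7, D8 → 6.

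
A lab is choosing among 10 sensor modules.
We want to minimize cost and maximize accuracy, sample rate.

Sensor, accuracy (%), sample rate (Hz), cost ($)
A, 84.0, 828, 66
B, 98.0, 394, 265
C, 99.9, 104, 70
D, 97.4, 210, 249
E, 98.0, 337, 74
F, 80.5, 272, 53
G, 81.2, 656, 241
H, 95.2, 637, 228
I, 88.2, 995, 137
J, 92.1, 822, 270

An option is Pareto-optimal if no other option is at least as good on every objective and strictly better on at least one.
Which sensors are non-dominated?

A, B, C, E, F, H, I, J

A: not dominated.
B: not dominated.
C: not dominated (best accuracy).
D: dominated by E (accuracy 98.0≥97.4, sample rate 337≥210, cost 74≤249).
E: not dominated.
F: not dominated (best cost).
G: dominated by A (accuracy 84.0≥81.2, sample rate 828≥656, cost 66≤241).
H: not dominated.
I: not dominated (best sample rate).
J: not dominated.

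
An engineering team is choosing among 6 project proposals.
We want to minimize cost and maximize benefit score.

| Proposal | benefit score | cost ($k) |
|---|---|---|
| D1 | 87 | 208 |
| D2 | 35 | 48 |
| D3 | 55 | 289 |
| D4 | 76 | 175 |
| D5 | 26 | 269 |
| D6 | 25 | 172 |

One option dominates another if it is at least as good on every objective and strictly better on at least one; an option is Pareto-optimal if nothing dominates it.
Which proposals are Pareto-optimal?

D1: not dominated (best benefit score).
D2: not dominated (best cost).
D3: dominated by D1 (benefit score 87≥55, cost 208≤289).
D4: not dominated.
D5: dominated by D1 (benefit score 87≥26, cost 208≤269).
D6: dominated by D2 (benefit score 35≥25, cost 48≤172).

D1, D2, D4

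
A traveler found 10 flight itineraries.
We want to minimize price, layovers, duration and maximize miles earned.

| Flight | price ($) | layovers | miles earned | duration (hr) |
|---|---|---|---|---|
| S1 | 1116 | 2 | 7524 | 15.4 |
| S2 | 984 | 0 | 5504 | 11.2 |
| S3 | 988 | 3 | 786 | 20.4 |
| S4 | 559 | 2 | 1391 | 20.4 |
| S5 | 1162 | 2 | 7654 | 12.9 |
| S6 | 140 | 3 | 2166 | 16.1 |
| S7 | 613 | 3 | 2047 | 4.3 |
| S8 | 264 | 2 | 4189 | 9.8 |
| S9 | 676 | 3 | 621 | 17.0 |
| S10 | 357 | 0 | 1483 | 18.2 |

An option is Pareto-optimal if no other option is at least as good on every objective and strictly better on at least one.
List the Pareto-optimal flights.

S1, S2, S5, S6, S7, S8, S10

S1: not dominated.
S2: not dominated.
S3: dominated by S2 (price 984≤988, layovers 0≤3, miles earned 5504≥786, duration 11.2≤20.4).
S4: dominated by S8 (price 264≤559, layovers 2≤2, miles earned 4189≥1391, duration 9.8≤20.4).
S5: not dominated (best miles earned).
S6: not dominated (best price).
S7: not dominated (best duration).
S8: not dominated.
S9: dominated by S6 (price 140≤676, layovers 3≤3, miles earned 2166≥621, duration 16.1≤17.0).
S10: not dominated.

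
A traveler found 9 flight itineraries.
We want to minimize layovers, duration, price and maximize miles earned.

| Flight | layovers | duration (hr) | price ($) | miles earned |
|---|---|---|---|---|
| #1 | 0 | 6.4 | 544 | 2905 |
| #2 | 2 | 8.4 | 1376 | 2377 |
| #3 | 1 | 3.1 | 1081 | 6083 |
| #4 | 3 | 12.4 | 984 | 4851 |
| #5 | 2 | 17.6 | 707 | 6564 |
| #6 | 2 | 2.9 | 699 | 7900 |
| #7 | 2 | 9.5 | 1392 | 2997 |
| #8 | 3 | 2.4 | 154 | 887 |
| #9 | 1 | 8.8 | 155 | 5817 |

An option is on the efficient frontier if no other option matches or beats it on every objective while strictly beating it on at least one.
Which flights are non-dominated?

#1: not dominated (best layovers).
#2: dominated by #1 (layovers 0≤2, duration 6.4≤8.4, price 544≤1376, miles earned 2905≥2377).
#3: not dominated.
#4: dominated by #6 (layovers 2≤3, duration 2.9≤12.4, price 699≤984, miles earned 7900≥4851).
#5: dominated by #6 (layovers 2≤2, duration 2.9≤17.6, price 699≤707, miles earned 7900≥6564).
#6: not dominated (best miles earned).
#7: dominated by #3 (layovers 1≤2, duration 3.1≤9.5, price 1081≤1392, miles earned 6083≥2997).
#8: not dominated (best duration).
#9: not dominated.

#1, #3, #6, #8, #9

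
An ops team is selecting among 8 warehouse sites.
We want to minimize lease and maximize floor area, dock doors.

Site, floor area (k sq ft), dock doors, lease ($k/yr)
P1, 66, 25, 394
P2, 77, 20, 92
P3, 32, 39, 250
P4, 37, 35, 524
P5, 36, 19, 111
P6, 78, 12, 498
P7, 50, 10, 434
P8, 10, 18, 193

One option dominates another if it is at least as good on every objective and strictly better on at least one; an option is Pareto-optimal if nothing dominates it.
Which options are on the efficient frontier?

P1: not dominated.
P2: not dominated (best lease).
P3: not dominated (best dock doors).
P4: not dominated.
P5: dominated by P2 (floor area 77≥36, dock doors 20≥19, lease 92≤111).
P6: not dominated (best floor area).
P7: dominated by P1 (floor area 66≥50, dock doors 25≥10, lease 394≤434).
P8: dominated by P2 (floor area 77≥10, dock doors 20≥18, lease 92≤193).

P1, P2, P3, P4, P6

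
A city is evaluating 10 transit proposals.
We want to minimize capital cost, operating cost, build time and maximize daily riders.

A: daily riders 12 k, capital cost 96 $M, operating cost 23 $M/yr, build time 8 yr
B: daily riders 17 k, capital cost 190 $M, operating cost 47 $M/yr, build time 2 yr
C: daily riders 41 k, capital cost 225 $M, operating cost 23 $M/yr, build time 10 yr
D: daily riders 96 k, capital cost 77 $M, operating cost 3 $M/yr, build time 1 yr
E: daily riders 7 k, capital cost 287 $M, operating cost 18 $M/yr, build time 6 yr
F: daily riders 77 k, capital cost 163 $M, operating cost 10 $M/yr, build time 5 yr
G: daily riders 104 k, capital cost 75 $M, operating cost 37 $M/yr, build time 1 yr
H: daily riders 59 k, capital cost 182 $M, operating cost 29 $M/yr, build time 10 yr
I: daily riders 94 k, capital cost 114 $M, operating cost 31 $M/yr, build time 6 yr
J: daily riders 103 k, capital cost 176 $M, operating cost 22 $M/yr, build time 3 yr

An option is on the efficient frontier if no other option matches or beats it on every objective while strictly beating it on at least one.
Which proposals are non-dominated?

D, G, J

A: dominated by D (daily riders 96≥12, capital cost 77≤96, operating cost 3≤23, build time 1≤8).
B: dominated by D (daily riders 96≥17, capital cost 77≤190, operating cost 3≤47, build time 1≤2).
C: dominated by D (daily riders 96≥41, capital cost 77≤225, operating cost 3≤23, build time 1≤10).
D: not dominated (best operating cost).
E: dominated by D (daily riders 96≥7, capital cost 77≤287, operating cost 3≤18, build time 1≤6).
F: dominated by D (daily riders 96≥77, capital cost 77≤163, operating cost 3≤10, build time 1≤5).
G: not dominated (best daily riders).
H: dominated by D (daily riders 96≥59, capital cost 77≤182, operating cost 3≤29, build time 1≤10).
I: dominated by D (daily riders 96≥94, capital cost 77≤114, operating cost 3≤31, build time 1≤6).
J: not dominated.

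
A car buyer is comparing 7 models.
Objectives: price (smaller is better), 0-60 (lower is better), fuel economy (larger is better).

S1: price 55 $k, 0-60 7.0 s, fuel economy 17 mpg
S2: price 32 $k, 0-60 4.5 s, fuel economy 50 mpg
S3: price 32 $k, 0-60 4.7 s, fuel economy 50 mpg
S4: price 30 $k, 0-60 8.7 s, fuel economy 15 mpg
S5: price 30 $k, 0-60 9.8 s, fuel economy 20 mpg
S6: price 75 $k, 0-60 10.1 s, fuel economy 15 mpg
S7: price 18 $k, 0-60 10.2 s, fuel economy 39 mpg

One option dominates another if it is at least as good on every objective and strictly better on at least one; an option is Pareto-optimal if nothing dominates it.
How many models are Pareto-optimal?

S1: dominated by S2 (price 32≤55, 0-60 4.5≤7.0, fuel economy 50≥17).
S2: not dominated (best 0-60).
S3: dominated by S2 (price 32≤32, 0-60 4.5≤4.7, fuel economy 50≥50).
S4: not dominated.
S5: not dominated.
S6: dominated by S1 (price 55≤75, 0-60 7.0≤10.1, fuel economy 17≥15).
S7: not dominated (best price).
Pareto-optimal: S2, S4, S5, S7 → 4.

4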